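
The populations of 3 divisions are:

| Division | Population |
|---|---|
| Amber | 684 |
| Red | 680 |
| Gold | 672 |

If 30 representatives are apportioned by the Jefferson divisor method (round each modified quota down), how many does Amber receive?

Standard divisor 2036/30 ≈ 67.867; standard quotas: Amber 10.079, Red 10.020, Gold 9.902.
Rounding down gives 10, 10, 9 = 29 seats, so the divisor must be adjusted.
With modified divisor 65: modified quotas Amber 10.523, Red 10.462, Gold 10.338.
Rounding down: Amber 10, Red 10, Gold 10 (total 30).
Amber receives 10.

10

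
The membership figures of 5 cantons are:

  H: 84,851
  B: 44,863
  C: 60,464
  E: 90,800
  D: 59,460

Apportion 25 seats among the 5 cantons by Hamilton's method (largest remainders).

H: 6; B: 3; C: 5; E: 7; D: 4

The standard divisor is 340438/25 ≈ 13617.52.
Standard quotas: H 6.2310, B 3.2945, C 4.4402, E 6.6679, D 4.3664.
Lower quotas: H 6, B 3, C 4, E 6, D 4 (sum 23, leaving 2 seats).
Remainders in descending order: E 0.6679, C 0.4402, D 0.3664, B 0.2945, H 0.2310.
Largest remainders: E, C receive the extra seats.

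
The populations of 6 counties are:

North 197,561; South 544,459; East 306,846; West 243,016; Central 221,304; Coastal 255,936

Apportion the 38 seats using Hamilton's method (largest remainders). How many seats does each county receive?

North 4, South 12, East 7, West 5, Central 5, Coastal 5

The standard divisor is 1769122/38 ≈ 46555.842.
Standard quotas: North 4.2435, South 11.6948, East 6.5909, West 5.2199, Central 4.7535, Coastal 5.4974.
Lower quotas: North 4, South 11, East 6, West 5, Central 4, Coastal 5 (sum 35, leaving 3 seats).
Remainders in descending order: Central 0.7535, South 0.6948, East 0.5909, Coastal 0.4974, North 0.2435, West 0.2199.
Largest remainders: Central, South, East receive the extra seats.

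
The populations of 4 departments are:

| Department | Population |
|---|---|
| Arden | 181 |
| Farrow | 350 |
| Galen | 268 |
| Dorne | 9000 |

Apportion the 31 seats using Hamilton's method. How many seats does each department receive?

Arden: 1, Farrow: 1, Galen: 1, Dorne: 28

The standard divisor is 9799/31 ≈ 316.097.
Standard quotas: Arden 0.5726, Farrow 1.1073, Galen 0.8478, Dorne 28.4723.
Lower quotas: Arden 0, Farrow 1, Galen 0, Dorne 28 (sum 29, leaving 2 seats).
Remainders in descending order: Galen 0.8478, Arden 0.5726, Dorne 0.4723, Farrow 0.1073.
The surplus seats go to Galen, Arden.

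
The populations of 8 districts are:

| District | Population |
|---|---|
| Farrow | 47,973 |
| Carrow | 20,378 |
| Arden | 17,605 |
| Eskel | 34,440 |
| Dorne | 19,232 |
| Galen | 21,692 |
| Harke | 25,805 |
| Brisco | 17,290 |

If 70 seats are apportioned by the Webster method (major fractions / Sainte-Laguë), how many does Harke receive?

9

Standard divisor 204415/70 ≈ 2920.214; standard quotas: Farrow 16.428, Carrow 6.978, Arden 6.029, Eskel 11.794, Dorne 6.586, Galen 7.428, Harke 8.837, Brisco 5.921.
Rounding to the nearest integer gives Farrow 16, Carrow 7, Arden 6, Eskel 12, Dorne 7, Galen 7, Harke 9, Brisco 6 — total 70, matching the house size, so no adjustment is needed.
Harke receives 9.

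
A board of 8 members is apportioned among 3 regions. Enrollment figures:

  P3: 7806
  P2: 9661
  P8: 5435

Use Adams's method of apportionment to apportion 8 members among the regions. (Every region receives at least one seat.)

P3 3, P2 3, P8 2

Standard divisor 22902/8 ≈ 2862.75; standard quotas: P3 2.727, P2 3.375, P8 1.899.
Rounding up gives 3, 4, 2 = 9 seats, so the divisor must be adjusted.
With modified divisor 3600: modified quotas P3 2.168, P2 2.684, P8 1.510.
Rounding up: P3 3, P2 3, P8 2 (total 8).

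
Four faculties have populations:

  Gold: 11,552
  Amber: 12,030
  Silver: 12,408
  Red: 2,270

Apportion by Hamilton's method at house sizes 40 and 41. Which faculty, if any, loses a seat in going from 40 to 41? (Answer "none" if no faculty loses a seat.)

none

At 40 seats: Gold 12, Amber 13, Silver 13, Red 2.
At 41 seats: Gold 12, Amber 13, Silver 13, Red 3.
No faculty's allocation decreased.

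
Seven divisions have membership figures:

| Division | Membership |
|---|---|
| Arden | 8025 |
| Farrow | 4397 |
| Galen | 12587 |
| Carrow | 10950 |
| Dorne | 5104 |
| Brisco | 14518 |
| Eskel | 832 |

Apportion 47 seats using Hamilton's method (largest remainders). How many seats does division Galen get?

10

Total 56413; standard divisor 56413/47 ≈ 1200.277.
Standard quotas: Arden 6.6860, Farrow 3.6633, Galen 10.4867, Carrow 9.1229, Dorne 4.2524, Brisco 12.0955, Eskel 0.6932.
Lower quotas: Arden 6, Farrow 3, Galen 10, Carrow 9, Dorne 4, Brisco 12, Eskel 0 (sum 44, leaving 3 seats).
Remainders in descending order: Eskel 0.6932, Arden 0.6860, Farrow 0.6633, Galen 0.4867, Dorne 0.2524, Carrow 0.1229, Brisco 0.0955.
The surplus seats go to Eskel, Arden, Farrow.
Galen receives 10.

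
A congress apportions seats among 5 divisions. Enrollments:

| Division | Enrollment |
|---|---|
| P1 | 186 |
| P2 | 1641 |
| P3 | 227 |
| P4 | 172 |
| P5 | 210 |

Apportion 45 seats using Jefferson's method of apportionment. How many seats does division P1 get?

Standard divisor 2436/45 ≈ 54.133; standard quotas: P1 3.436, P2 30.314, P3 4.193, P4 3.177, P5 3.879.
Rounding down gives 3, 30, 4, 3, 3 = 43 seats, so the divisor must be adjusted.
With modified divisor 52: modified quotas P1 3.577, P2 31.558, P3 4.365, P4 3.308, P5 4.038.
Rounding down: P1 3, P2 31, P3 4, P4 3, P5 4 (total 45).
P1 receives 3.

3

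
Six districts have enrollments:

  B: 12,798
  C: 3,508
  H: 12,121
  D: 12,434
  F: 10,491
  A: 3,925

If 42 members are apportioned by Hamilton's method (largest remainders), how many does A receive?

Total 55277; standard divisor 55277/42 ≈ 1316.119.
Standard quotas: B 9.7240, C 2.6654, H 9.2097, D 9.4475, F 7.9712, A 2.9823.
Lower quotas: B 9, C 2, H 9, D 9, F 7, A 2 (sum 38, leaving 4 seats).
Remainders in descending order: A 0.9823, F 0.9712, B 0.7240, C 0.6654, D 0.4475, H 0.2097.
Largest remainders: A, F, B, C receive the extra seats.
A receives 3.

3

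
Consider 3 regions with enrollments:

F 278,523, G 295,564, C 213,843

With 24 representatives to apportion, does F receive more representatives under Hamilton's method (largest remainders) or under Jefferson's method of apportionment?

Hamilton: F 8, G 9, C 7.
Jefferson: F 9, G 9, C 6.
F gets 8 under Hamilton and 9 under Jefferson.

Jefferson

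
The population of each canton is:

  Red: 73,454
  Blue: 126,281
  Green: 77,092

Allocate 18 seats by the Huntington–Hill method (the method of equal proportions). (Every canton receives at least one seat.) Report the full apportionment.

Red=5; Blue=8; Green=5

With divisor 15654: modified quotas Red 4.692, Blue 8.067, Green 4.925.
Geometric-mean thresholds: Red √(4·5)=4.472, Blue √(8·9)=8.485, Green √(4·5)=4.472.
Each quota rounded against its threshold gives Red 5, Blue 8, Green 5 (total 18).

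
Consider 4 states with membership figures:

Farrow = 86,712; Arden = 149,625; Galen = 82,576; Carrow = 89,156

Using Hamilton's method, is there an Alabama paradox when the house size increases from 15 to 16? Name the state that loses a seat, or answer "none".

At 15 seats: Farrow 3, Arden 6, Galen 3, Carrow 3.
At 16 seats: Farrow 3, Arden 6, Galen 3, Carrow 4.
No state's allocation decreased.

none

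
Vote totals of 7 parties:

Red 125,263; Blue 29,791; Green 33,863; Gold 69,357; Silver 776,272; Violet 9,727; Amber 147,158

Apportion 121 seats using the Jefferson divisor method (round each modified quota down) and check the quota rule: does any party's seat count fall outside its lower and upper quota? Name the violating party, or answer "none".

Silver

Standard quotas: Red 12.722, Blue 3.026, Green 3.439, Gold 7.044, Silver 78.837, Violet 0.988, Amber 14.945.
Jefferson allocation: Red 12, Blue 3, Green 3, Gold 7, Silver 80, Violet 1, Amber 15.
Silver has quota 78.837 (lower 78, upper 79) but receives 80 — outside the quota interval.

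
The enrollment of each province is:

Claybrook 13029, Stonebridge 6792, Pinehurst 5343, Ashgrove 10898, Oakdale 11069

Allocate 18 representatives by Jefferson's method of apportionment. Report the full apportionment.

Standard divisor 47131/18 ≈ 2618.389; standard quotas: Claybrook 4.976, Stonebridge 2.594, Pinehurst 2.041, Ashgrove 4.162, Oakdale 4.227.
Rounding down gives 4, 2, 2, 4, 4 = 16 seats, so the divisor must be adjusted.
With modified divisor 2240: modified quotas Claybrook 5.817, Stonebridge 3.032, Pinehurst 2.385, Ashgrove 4.865, Oakdale 4.942.
Rounding down: Claybrook 5, Stonebridge 3, Pinehurst 2, Ashgrove 4, Oakdale 4 (total 18).

Claybrook 5; Stonebridge 3; Pinehurst 2; Ashgrove 4; Oakdale 4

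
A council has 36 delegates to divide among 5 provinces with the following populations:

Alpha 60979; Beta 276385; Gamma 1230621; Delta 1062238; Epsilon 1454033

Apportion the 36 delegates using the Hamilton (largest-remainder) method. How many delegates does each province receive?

Total 4084256; standard divisor 4084256/36 ≈ 113451.556.
Standard quotas: Alpha 0.5375, Beta 2.4361, Gamma 10.8471, Delta 9.3629, Epsilon 12.8163.
Lower quotas: Alpha 0, Beta 2, Gamma 10, Delta 9, Epsilon 12 (sum 33, leaving 3 seats).
Remainders in descending order: Gamma 0.8471, Epsilon 0.8163, Alpha 0.5375, Beta 0.4361, Delta 0.3629.
Largest remainders: Gamma, Epsilon, Alpha receive the extra seats.

Alpha 1, Beta 2, Gamma 11, Delta 9, Epsilon 13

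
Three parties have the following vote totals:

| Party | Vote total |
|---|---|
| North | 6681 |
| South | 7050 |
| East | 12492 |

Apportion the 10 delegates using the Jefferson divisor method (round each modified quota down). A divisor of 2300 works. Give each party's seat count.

With modified divisor 2300: modified quotas North 2.905, South 3.065, East 5.431.
Rounding down: North 2, South 3, East 5 (total 10).

North 2, South 3, East 5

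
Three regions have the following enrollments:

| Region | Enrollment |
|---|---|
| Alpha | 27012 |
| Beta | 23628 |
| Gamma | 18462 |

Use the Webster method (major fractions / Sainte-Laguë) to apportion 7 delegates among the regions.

Standard divisor 69102/7 ≈ 9871.714; standard quotas: Alpha 2.736, Beta 2.394, Gamma 1.870.
Rounding to the nearest integer gives Alpha 3, Beta 2, Gamma 2 — total 7, matching the house size, so no adjustment is needed.

Alpha 3, Beta 2, Gamma 2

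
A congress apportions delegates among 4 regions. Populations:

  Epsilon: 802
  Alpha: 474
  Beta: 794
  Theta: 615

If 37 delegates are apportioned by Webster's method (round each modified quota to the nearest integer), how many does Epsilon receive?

Standard divisor 2685/37 ≈ 72.568; standard quotas: Epsilon 11.052, Alpha 6.532, Beta 10.942, Theta 8.475.
Rounding to the nearest integer gives Epsilon 11, Alpha 7, Beta 11, Theta 8 — total 37, matching the house size, so no adjustment is needed.
Epsilon receives 11.

11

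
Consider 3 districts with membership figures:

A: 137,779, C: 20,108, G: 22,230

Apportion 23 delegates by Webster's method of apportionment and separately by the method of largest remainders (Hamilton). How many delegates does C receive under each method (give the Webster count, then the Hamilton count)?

Webster: A 17, C 3, G 3.
Hamilton: A 18, C 2, G 3.
C gets 3 under Webster and 2 under Hamilton.

3 and 2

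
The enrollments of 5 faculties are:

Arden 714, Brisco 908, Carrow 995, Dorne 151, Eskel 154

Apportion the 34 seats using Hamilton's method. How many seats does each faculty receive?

Arden: 8, Brisco: 10, Carrow: 12, Dorne: 2, Eskel: 2

Total 2922; standard divisor 2922/34 ≈ 85.941.
Standard quotas: Arden 8.308, Brisco 10.565, Carrow 11.578, Dorne 1.757, Eskel 1.792.
Lower quotas: Arden 8, Brisco 10, Carrow 11, Dorne 1, Eskel 1 (sum 31, leaving 3 seats).
Remainders in descending order: Eskel 0.792, Dorne 0.757, Carrow 0.578, Brisco 0.565, Arden 0.308.
The surplus seats go to Eskel, Dorne, Carrow.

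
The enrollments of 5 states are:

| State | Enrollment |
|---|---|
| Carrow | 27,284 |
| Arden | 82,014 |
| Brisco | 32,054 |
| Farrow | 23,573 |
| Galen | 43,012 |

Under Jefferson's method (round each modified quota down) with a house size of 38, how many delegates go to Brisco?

Standard divisor 207937/38 ≈ 5472.026; standard quotas: Carrow 4.986, Arden 14.988, Brisco 5.858, Farrow 4.308, Galen 7.860.
Rounding down gives 4, 14, 5, 4, 7 = 34 seats, so the divisor must be adjusted.
With modified divisor 5200: modified quotas Carrow 5.247, Arden 15.772, Brisco 6.164, Farrow 4.533, Galen 8.272.
Rounding down: Carrow 5, Arden 15, Brisco 6, Farrow 4, Galen 8 (total 38).
Brisco receives 6.

6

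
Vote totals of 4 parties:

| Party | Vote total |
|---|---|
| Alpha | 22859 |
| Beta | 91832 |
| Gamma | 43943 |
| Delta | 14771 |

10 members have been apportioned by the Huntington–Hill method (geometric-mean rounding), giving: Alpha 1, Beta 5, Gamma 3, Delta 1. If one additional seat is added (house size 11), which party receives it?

Priority for the next seat is population ÷ (√(s·(s+1))).
Priorities: Alpha 16163.754, Beta 16766.153, Gamma 12685.251, Delta 10444.674.
Highest priority: Beta.

Beta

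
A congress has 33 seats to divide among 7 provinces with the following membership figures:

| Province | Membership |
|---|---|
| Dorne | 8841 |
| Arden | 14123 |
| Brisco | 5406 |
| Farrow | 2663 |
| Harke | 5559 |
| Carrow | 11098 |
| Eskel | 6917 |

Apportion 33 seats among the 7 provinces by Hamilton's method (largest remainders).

Dorne: 5, Arden: 9, Brisco: 3, Farrow: 2, Harke: 3, Carrow: 7, Eskel: 4

Total 54607; standard divisor 54607/33 ≈ 1654.758.
Standard quotas: Dorne 5.3428, Arden 8.5348, Brisco 3.2669, Farrow 1.6093, Harke 3.3594, Carrow 6.7067, Eskel 4.1801.
Lower quotas: Dorne 5, Arden 8, Brisco 3, Farrow 1, Harke 3, Carrow 6, Eskel 4 (sum 30, leaving 3 seats).
Remainders in descending order: Carrow 0.7067, Farrow 0.6093, Arden 0.5348, Harke 0.3594, Dorne 0.3428, Brisco 0.2669, Eskel 0.1801.
Largest remainders: Carrow, Farrow, Arden receive the extra seats.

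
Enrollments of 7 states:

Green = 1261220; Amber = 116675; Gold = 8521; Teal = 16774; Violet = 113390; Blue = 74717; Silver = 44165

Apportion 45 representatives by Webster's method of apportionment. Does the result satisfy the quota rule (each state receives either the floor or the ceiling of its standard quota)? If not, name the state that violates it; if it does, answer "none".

Green

Standard quotas: Green 34.703, Amber 3.210, Gold 0.234, Teal 0.462, Violet 3.120, Blue 2.056, Silver 1.215.
Webster allocation: Green 36, Amber 3, Gold 0, Teal 0, Violet 3, Blue 2, Silver 1.
Green has quota 34.703 (lower 34, upper 35) but receives 36 — outside the quota interval.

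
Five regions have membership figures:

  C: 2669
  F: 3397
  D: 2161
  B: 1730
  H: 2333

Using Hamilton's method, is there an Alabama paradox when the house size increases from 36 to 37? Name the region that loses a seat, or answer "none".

At 36 seats: C 8, F 10, D 6, B 5, H 7.
At 37 seats: C 8, F 10, D 7, B 5, H 7.
No region's allocation decreased.

none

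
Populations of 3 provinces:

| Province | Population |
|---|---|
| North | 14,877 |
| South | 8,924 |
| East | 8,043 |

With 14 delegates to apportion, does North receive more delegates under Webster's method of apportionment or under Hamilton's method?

Hamilton

Webster: North 6, South 4, East 4.
Hamilton: North 7, South 4, East 3.
North gets 6 under Webster and 7 under Hamilton.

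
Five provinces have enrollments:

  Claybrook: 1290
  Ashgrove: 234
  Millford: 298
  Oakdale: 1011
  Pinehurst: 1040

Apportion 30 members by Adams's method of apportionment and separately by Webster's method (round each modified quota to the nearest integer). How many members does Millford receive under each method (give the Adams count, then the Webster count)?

Adams: Claybrook 9, Ashgrove 2, Millford 3, Oakdale 8, Pinehurst 8.
Webster: Claybrook 10, Ashgrove 2, Millford 2, Oakdale 8, Pinehurst 8.
Millford gets 3 under Adams and 2 under Webster.

3 and 2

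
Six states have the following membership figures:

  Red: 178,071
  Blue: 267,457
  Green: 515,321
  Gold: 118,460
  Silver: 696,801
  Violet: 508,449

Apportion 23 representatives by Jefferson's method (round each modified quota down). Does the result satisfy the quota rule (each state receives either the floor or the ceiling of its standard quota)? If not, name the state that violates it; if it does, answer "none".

Standard quotas: Red 1.793, Blue 2.693, Green 5.188, Gold 1.193, Silver 7.015, Violet 5.119.
Jefferson allocation: Red 2, Blue 3, Green 5, Gold 1, Silver 7, Violet 5.
Every allocation lies between the lower and upper quota.

none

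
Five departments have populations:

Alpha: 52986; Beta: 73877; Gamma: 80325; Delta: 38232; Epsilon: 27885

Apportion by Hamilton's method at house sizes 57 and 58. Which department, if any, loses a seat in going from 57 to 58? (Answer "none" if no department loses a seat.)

At 57 seats: Alpha 11, Beta 15, Gamma 17, Delta 8, Epsilon 6.
At 58 seats: Alpha 11, Beta 16, Gamma 17, Delta 8, Epsilon 6.
No department's allocation decreased.

none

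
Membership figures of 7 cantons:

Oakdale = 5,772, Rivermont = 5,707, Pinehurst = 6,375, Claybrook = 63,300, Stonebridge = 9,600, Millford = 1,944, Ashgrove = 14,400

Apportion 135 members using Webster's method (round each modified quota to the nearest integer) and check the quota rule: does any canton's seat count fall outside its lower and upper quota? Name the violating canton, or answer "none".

Claybrook

Standard quotas: Oakdale 7.276, Rivermont 7.194, Pinehurst 8.036, Claybrook 79.791, Stonebridge 12.101, Millford 2.450, Ashgrove 18.152.
Webster allocation: Oakdale 7, Rivermont 7, Pinehurst 8, Claybrook 81, Stonebridge 12, Millford 2, Ashgrove 18.
Claybrook has quota 79.791 (lower 79, upper 80) but receives 81 — outside the quota interval.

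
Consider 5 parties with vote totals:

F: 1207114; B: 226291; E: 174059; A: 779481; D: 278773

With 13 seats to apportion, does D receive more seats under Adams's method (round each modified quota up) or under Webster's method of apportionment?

Adams

Adams: F 5, B 1, E 1, A 4, D 2.
Webster: F 6, B 1, E 1, A 4, D 1.
D gets 2 under Adams and 1 under Webster.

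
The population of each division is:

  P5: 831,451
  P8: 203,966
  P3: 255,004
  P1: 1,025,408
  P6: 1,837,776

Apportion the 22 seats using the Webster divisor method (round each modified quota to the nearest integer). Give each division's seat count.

Standard divisor 4153605/22 ≈ 188800.227; standard quotas: P5 4.404, P8 1.080, P3 1.351, P1 5.431, P6 9.734.
Rounding to the nearest integer gives 4, 1, 1, 5, 10 = 21 seats, so the divisor must be adjusted.
With modified divisor 185600: modified quotas P5 4.480, P8 1.099, P3 1.374, P1 5.525, P6 9.902.
Rounding to the nearest integer: P5 4, P8 1, P3 1, P1 6, P6 10 (total 22).

P5 4, P8 1, P3 1, P1 6, P6 10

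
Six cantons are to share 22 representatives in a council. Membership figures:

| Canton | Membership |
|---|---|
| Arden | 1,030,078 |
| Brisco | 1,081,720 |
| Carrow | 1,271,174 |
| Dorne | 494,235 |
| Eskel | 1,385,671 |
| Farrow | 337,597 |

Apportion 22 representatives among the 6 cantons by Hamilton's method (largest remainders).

Arden 4; Brisco 4; Carrow 5; Dorne 2; Eskel 6; Farrow 1

Total 5600475; standard divisor 5600475/22 ≈ 254567.045.
Standard quotas: Arden 4.0464, Brisco 4.2493, Carrow 4.9935, Dorne 1.9415, Eskel 5.4432, Farrow 1.3262.
Lower quotas: Arden 4, Brisco 4, Carrow 4, Dorne 1, Eskel 5, Farrow 1 (sum 19, leaving 3 seats).
Remainders in descending order: Carrow 0.9935, Dorne 0.9415, Eskel 0.4432, Farrow 0.3262, Brisco 0.2493, Arden 0.0464.
The surplus seats go to Carrow, Dorne, Eskel.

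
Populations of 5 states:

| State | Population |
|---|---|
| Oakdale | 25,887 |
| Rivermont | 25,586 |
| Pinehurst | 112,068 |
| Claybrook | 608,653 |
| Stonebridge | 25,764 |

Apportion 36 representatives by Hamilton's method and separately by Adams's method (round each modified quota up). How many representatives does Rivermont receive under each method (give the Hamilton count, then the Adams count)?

Hamilton: Oakdale 1, Rivermont 1, Pinehurst 5, Claybrook 28, Stonebridge 1.
Adams: Oakdale 2, Rivermont 2, Pinehurst 5, Claybrook 25, Stonebridge 2.
Rivermont gets 1 under Hamilton and 2 under Adams.

1 and 2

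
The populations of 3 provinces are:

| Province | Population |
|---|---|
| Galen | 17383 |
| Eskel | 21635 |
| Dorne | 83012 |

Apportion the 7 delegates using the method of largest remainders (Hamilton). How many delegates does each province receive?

Galen: 1, Eskel: 1, Dorne: 5

Total 122030; standard divisor 122030/7 ≈ 17432.857.
Standard quotas: Galen 0.9971, Eskel 1.2410, Dorne 4.7618.
Lower quotas: Galen 0, Eskel 1, Dorne 4 (sum 5, leaving 2 seats).
Remainders in descending order: Galen 0.9971, Dorne 0.7618, Eskel 0.2410.
The surplus seats go to Galen, Dorne.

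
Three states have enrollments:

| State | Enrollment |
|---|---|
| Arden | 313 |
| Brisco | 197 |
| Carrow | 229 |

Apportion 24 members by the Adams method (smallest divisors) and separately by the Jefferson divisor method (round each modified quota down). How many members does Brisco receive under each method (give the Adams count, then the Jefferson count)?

7 and 6

Adams: Arden 10, Brisco 7, Carrow 7.
Jefferson: Arden 10, Brisco 6, Carrow 8.
Brisco gets 7 under Adams and 6 under Jefferson.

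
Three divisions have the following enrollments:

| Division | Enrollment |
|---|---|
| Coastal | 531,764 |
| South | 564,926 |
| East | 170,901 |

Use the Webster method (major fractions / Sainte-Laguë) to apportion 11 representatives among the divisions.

Standard divisor 1267591/11 ≈ 115235.545; standard quotas: Coastal 4.615, South 4.902, East 1.483.
Rounding to the nearest integer gives Coastal 5, South 5, East 1 — total 11, matching the house size, so no adjustment is needed.

Coastal 5, South 5, East 1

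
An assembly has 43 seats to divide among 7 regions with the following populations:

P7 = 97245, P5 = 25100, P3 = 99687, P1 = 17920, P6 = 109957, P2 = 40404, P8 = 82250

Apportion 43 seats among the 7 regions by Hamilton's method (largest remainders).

Standard divisor: 472563 ÷ 43 ≈ 10989.837.
Standard quotas: P7 8.8486, P5 2.2839, P3 9.0708, P1 1.6306, P6 10.0053, P2 3.6765, P8 7.4842.
Lower quotas: P7 8, P5 2, P3 9, P1 1, P6 10, P2 3, P8 7 (sum 40, leaving 3 seats).
Remainders in descending order: P7 0.8486, P2 0.6765, P1 0.6306, P8 0.4842, P5 0.2839, P3 0.0708, P6 0.0053.
The surplus seats go to P7, P2, P1.

P7 9; P5 2; P3 9; P1 2; P6 10; P2 4; P8 7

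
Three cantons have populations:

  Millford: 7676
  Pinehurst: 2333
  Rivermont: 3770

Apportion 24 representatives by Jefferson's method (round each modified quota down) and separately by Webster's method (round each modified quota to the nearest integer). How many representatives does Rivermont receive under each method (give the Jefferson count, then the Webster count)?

6 and 7

Jefferson: Millford 14, Pinehurst 4, Rivermont 6.
Webster: Millford 13, Pinehurst 4, Rivermont 7.
Rivermont gets 6 under Jefferson and 7 under Webster.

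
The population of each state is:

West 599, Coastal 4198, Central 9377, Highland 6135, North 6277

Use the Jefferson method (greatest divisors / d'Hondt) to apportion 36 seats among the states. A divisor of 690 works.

With modified divisor 690: modified quotas West 0.868, Coastal 6.084, Central 13.590, Highland 8.891, North 9.097.
Rounding down: West 0, Coastal 6, Central 13, Highland 8, North 9 (total 36).

West 0; Coastal 6; Central 13; Highland 8; North 9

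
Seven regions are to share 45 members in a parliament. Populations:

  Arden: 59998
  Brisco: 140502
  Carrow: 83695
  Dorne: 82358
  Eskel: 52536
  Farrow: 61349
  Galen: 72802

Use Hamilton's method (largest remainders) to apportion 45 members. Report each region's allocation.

Arden=5, Brisco=11, Carrow=7, Dorne=7, Eskel=4, Farrow=5, Galen=6

The standard divisor is 553240/45 ≈ 12294.222.
Standard quotas: Arden 4.8802, Brisco 11.4283, Carrow 6.8077, Dorne 6.6989, Eskel 4.2732, Farrow 4.9901, Galen 5.9216.
Lower quotas: Arden 4, Brisco 11, Carrow 6, Dorne 6, Eskel 4, Farrow 4, Galen 5 (sum 40, leaving 5 seats).
Remainders in descending order: Farrow 0.9901, Galen 0.9216, Arden 0.8802, Carrow 0.8077, Dorne 0.6989, Brisco 0.4283, Eskel 0.2732.
The surplus seats go to Farrow, Galen, Arden, Carrow, Dorne.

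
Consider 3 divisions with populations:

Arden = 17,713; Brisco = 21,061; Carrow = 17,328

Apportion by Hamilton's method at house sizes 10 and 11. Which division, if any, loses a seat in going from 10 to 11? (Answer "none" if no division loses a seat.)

none

At 10 seats: Arden 3, Brisco 4, Carrow 3.
At 11 seats: Arden 4, Brisco 4, Carrow 3.
No division's allocation decreased.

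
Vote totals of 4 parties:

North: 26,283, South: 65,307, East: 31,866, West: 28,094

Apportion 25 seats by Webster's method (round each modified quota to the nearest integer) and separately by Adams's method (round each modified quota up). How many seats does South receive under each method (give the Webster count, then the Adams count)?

Webster: North 4, South 11, East 5, West 5.
Adams: North 5, South 10, East 5, West 5.
South gets 11 under Webster and 10 under Adams.

11 and 10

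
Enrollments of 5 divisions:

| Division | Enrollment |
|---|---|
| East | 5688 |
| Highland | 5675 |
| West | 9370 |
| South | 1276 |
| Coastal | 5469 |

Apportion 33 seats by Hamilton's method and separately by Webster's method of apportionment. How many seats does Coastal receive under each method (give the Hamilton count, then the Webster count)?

Hamilton: East 7, Highland 7, West 11, South 1, Coastal 7.
Webster: East 7, Highland 7, West 11, South 2, Coastal 6.
Coastal gets 7 under Hamilton and 6 under Webster.

7 and 6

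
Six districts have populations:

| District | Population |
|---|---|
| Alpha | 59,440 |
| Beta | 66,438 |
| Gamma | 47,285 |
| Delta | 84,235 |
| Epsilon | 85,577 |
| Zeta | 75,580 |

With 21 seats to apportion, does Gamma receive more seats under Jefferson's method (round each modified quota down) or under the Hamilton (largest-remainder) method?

Jefferson: Alpha 3, Beta 3, Gamma 2, Delta 4, Epsilon 5, Zeta 4.
Hamilton: Alpha 3, Beta 3, Gamma 3, Delta 4, Epsilon 4, Zeta 4.
Gamma gets 2 under Jefferson and 3 under Hamilton.

Hamilton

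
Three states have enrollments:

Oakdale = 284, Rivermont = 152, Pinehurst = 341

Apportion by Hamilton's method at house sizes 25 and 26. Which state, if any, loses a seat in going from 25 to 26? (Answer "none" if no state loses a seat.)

none

At 25 seats: Oakdale 9, Rivermont 5, Pinehurst 11.
At 26 seats: Oakdale 10, Rivermont 5, Pinehurst 11.
No state's allocation decreased.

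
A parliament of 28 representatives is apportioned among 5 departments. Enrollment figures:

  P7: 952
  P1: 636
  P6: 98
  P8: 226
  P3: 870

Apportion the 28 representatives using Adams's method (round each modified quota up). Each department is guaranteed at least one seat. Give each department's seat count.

P7 9; P1 6; P6 1; P8 3; P3 9

Standard divisor 2782/28 ≈ 99.357; standard quotas: P7 9.582, P1 6.401, P6 0.986, P8 2.275, P3 8.756.
Rounding up gives 10, 7, 1, 3, 9 = 30 seats, so the divisor must be adjusted.
With modified divisor 107: modified quotas P7 8.897, P1 5.944, P6 0.916, P8 2.112, P3 8.131.
Rounding up: P7 9, P1 6, P6 1, P8 3, P3 9 (total 28).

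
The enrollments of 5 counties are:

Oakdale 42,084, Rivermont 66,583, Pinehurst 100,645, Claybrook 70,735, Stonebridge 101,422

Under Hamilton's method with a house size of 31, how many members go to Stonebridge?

The standard divisor is 381469/31 ≈ 12305.452.
Standard quotas: Oakdale 3.4199, Rivermont 5.4109, Pinehurst 8.1789, Claybrook 5.7483, Stonebridge 8.2420.
Lower quotas: Oakdale 3, Rivermont 5, Pinehurst 8, Claybrook 5, Stonebridge 8 (sum 29, leaving 2 seats).
Remainders in descending order: Claybrook 0.7483, Oakdale 0.4199, Rivermont 0.4109, Stonebridge 0.2420, Pinehurst 0.1789.
Largest remainders: Claybrook, Oakdale receive the extra seats.
Stonebridge receives 8.

8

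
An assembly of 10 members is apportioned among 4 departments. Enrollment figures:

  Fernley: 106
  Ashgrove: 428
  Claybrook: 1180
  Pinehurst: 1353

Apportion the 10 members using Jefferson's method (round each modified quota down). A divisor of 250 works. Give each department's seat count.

With modified divisor 250: modified quotas Fernley 0.424, Ashgrove 1.712, Claybrook 4.720, Pinehurst 5.412.
Rounding down: Fernley 0, Ashgrove 1, Claybrook 4, Pinehurst 5 (total 10).

Fernley=0, Ashgrove=1, Claybrook=4, Pinehurst=5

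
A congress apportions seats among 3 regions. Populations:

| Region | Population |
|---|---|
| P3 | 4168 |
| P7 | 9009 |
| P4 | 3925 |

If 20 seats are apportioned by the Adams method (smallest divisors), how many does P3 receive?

5

Standard divisor 17102/20 ≈ 855.1; standard quotas: P3 4.874, P7 10.536, P4 4.590.
Rounding up gives 5, 11, 5 = 21 seats, so the divisor must be adjusted.
With modified divisor 940: modified quotas P3 4.434, P7 9.584, P4 4.176.
Rounding up: P3 5, P7 10, P4 5 (total 20).
P3 receives 5.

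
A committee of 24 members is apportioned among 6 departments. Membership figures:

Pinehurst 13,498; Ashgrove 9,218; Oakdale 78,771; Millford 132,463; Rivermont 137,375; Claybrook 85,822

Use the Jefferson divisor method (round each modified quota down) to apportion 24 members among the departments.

Pinehurst: 0, Ashgrove: 0, Oakdale: 4, Millford: 7, Rivermont: 8, Claybrook: 5

Standard divisor 457147/24 ≈ 19047.792; standard quotas: Pinehurst 0.709, Ashgrove 0.484, Oakdale 4.135, Millford 6.954, Rivermont 7.212, Claybrook 4.506.
Rounding down gives 0, 0, 4, 6, 7, 4 = 21 seats, so the divisor must be adjusted.
With modified divisor 16900: modified quotas Pinehurst 0.799, Ashgrove 0.545, Oakdale 4.661, Millford 7.838, Rivermont 8.129, Claybrook 5.078.
Rounding down: Pinehurst 0, Ashgrove 0, Oakdale 4, Millford 7, Rivermont 8, Claybrook 5 (total 24).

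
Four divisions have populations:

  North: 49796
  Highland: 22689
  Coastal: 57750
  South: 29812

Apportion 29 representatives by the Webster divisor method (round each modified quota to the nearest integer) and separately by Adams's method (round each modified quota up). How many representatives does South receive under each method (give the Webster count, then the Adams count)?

5 and 6

Webster: North 9, Highland 4, Coastal 11, South 5.
Adams: North 9, Highland 4, Coastal 10, South 6.
South gets 5 under Webster and 6 under Adams.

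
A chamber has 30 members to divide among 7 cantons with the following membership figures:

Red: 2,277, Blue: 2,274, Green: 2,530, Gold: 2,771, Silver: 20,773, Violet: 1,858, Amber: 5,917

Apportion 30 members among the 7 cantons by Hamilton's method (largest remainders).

Standard divisor: 38400 ÷ 30 = 1280.
Standard quotas: Red 1.7789, Blue 1.7766, Green 1.9766, Gold 2.1648, Silver 16.2289, Violet 1.4516, Amber 4.6227.
Lower quotas: Red 1, Blue 1, Green 1, Gold 2, Silver 16, Violet 1, Amber 4 (sum 26, leaving 4 seats).
Remainders in descending order: Green 0.9766, Red 0.7789, Blue 0.7766, Amber 0.6227, Violet 0.4516, Silver 0.2289, Gold 0.1648.
The surplus seats go to Green, Red, Blue, Amber.

Red 2; Blue 2; Green 2; Gold 2; Silver 16; Violet 1; Amber 5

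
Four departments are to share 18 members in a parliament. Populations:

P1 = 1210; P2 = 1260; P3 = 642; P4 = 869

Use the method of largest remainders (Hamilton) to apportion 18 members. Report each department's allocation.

P1 5, P2 6, P3 3, P4 4

Total 3981; standard divisor 3981/18 ≈ 221.167.
Standard quotas: P1 5.471, P2 5.697, P3 2.903, P4 3.929.
Lower quotas: P1 5, P2 5, P3 2, P4 3 (sum 15, leaving 3 seats).
Remainders in descending order: P4 0.929, P3 0.903, P2 0.697, P1 0.471.
The surplus seats go to P4, P3, P2.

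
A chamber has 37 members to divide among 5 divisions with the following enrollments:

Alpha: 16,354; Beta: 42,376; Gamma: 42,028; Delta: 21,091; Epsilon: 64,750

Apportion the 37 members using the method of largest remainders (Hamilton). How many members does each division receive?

Alpha 3; Beta 9; Gamma 8; Delta 4; Epsilon 13

Standard divisor: 186599 ÷ 37 ≈ 5043.216.
Standard quotas: Alpha 3.2428, Beta 8.4026, Gamma 8.3336, Delta 4.1821, Epsilon 12.8390.
Lower quotas: Alpha 3, Beta 8, Gamma 8, Delta 4, Epsilon 12 (sum 35, leaving 2 seats).
Remainders in descending order: Epsilon 0.8390, Beta 0.4026, Gamma 0.3336, Alpha 0.2428, Delta 0.1821.
The surplus seats go to Epsilon, Beta.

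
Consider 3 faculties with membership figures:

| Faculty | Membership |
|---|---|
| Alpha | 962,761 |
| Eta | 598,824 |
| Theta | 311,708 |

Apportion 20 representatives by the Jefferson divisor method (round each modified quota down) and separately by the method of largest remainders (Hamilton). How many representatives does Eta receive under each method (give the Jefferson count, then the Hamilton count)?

6 and 7

Jefferson: Alpha 11, Eta 6, Theta 3.
Hamilton: Alpha 10, Eta 7, Theta 3.
Eta gets 6 under Jefferson and 7 under Hamilton.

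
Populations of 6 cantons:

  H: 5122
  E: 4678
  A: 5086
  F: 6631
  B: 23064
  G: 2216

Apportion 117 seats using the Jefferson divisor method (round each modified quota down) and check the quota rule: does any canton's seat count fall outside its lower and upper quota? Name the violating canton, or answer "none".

Standard quotas: H 12.806, E 11.696, A 12.716, F 16.579, B 57.664, G 5.540.
Jefferson allocation: H 13, E 11, A 13, F 16, B 59, G 5.
B has quota 57.664 (lower 57, upper 58) but receives 59 — outside the quota interval.

B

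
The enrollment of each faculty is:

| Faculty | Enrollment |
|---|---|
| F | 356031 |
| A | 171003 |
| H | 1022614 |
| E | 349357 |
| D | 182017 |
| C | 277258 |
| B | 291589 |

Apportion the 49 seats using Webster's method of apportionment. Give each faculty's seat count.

F 7, A 3, H 19, E 7, D 3, C 5, B 5

Standard divisor 2649869/49 ≈ 54078.959; standard quotas: F 6.584, A 3.162, H 18.910, E 6.460, D 3.366, C 5.127, B 5.392.
Rounding to the nearest integer gives 7, 3, 19, 6, 3, 5, 5 = 48 seats, so the divisor must be adjusted.
With modified divisor 53400: modified quotas F 6.667, A 3.202, H 19.150, E 6.542, D 3.409, C 5.192, B 5.460.
Rounding to the nearest integer: F 7, A 3, H 19, E 7, D 3, C 5, B 5 (total 49).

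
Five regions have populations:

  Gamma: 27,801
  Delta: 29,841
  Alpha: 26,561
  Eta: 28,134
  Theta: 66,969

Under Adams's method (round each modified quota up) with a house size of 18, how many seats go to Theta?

Standard divisor 179306/18 ≈ 9961.444; standard quotas: Gamma 2.791, Delta 2.996, Alpha 2.666, Eta 2.824, Theta 6.723.
Rounding up gives 3, 3, 3, 3, 7 = 19 seats, so the divisor must be adjusted.
With modified divisor 12200: modified quotas Gamma 2.279, Delta 2.446, Alpha 2.177, Eta 2.306, Theta 5.489.
Rounding up: Gamma 3, Delta 3, Alpha 3, Eta 3, Theta 6 (total 18).
Theta receives 6.

6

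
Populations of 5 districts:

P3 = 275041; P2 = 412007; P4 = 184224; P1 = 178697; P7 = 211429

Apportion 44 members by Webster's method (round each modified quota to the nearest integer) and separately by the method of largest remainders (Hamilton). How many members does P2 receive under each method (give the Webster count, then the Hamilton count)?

Webster: P3 10, P2 15, P4 6, P1 6, P7 7.
Hamilton: P3 10, P2 14, P4 7, P1 6, P7 7.
P2 gets 15 under Webster and 14 under Hamilton.

15 and 14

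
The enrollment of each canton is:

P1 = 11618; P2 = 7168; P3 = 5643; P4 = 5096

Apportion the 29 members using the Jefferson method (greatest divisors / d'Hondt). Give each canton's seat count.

P1: 12, P2: 7, P3: 5, P4: 5

Standard divisor 29525/29 ≈ 1018.103; standard quotas: P1 11.411, P2 7.041, P3 5.543, P4 5.005.
Rounding down gives 11, 7, 5, 5 = 28 seats, so the divisor must be adjusted.
With modified divisor 950: modified quotas P1 12.229, P2 7.545, P3 5.940, P4 5.364.
Rounding down: P1 12, P2 7, P3 5, P4 5 (total 29).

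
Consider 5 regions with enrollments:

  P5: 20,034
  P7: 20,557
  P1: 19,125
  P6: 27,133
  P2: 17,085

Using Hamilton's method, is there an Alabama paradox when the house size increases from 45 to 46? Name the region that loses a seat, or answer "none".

At 45 seats: P5 9, P7 9, P1 8, P6 12, P2 7.
At 46 seats: P5 9, P7 9, P1 8, P6 12, P2 8.
No region's allocation decreased.

none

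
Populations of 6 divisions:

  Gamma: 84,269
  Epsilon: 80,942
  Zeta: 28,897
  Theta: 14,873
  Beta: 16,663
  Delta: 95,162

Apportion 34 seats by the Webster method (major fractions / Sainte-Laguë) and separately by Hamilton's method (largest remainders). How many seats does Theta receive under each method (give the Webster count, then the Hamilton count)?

Webster: Gamma 9, Epsilon 8, Zeta 3, Theta 2, Beta 2, Delta 10.
Hamilton: Gamma 9, Epsilon 9, Zeta 3, Theta 1, Beta 2, Delta 10.
Theta gets 2 under Webster and 1 under Hamilton.

2 and 1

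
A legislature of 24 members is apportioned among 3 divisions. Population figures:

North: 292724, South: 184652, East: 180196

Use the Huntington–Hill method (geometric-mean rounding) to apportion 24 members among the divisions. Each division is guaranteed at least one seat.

North 11; South 7; East 6

With divisor 27857: modified quotas North 10.508, South 6.629, East 6.469.
Geometric-mean thresholds: North √(10·11)=10.488, South √(6·7)=6.481, East √(6·7)=6.481.
Each quota rounded against its threshold gives North 11, South 7, East 6 (total 24).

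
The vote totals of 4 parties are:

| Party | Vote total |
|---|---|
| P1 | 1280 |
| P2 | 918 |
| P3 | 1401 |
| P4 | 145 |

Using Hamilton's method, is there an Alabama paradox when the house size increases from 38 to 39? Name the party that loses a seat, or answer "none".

P4

At 38 seats: P1 13, P2 9, P3 14, P4 2.
At 39 seats: P1 13, P2 10, P3 15, P4 1.
P4 drops from 2 to 1.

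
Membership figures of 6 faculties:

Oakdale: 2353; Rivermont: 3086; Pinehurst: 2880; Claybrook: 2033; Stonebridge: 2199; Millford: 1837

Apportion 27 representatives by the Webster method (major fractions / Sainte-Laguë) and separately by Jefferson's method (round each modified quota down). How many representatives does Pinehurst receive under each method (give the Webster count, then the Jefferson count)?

Webster: Oakdale 4, Rivermont 6, Pinehurst 5, Claybrook 4, Stonebridge 4, Millford 4.
Jefferson: Oakdale 4, Rivermont 6, Pinehurst 6, Claybrook 4, Stonebridge 4, Millford 3.
Pinehurst gets 5 under Webster and 6 under Jefferson.

5 and 6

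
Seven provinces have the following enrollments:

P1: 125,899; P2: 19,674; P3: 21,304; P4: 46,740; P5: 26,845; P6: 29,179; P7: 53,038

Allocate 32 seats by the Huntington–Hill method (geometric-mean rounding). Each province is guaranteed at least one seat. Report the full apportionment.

P1 12; P2 2; P3 2; P4 5; P5 3; P6 3; P7 5

With divisor 10266: modified quotas P1 12.264, P2 1.916, P3 2.075, P4 4.553, P5 2.615, P6 2.842, P7 5.166.
Geometric-mean thresholds: P1 √(12·13)=12.490, P2 √(1·2)=1.414, P3 √(2·3)=2.449, P4 √(4·5)=4.472, P5 √(2·3)=2.449, P6 √(2·3)=2.449, P7 √(5·6)=5.477.
Each quota rounded against its threshold gives P1 12, P2 2, P3 2, P4 5, P5 3, P6 3, P7 5 (total 32).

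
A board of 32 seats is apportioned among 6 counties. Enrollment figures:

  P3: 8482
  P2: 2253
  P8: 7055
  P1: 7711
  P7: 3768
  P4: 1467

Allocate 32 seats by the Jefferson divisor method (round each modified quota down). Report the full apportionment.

Standard divisor 30736/32 ≈ 960.5; standard quotas: P3 8.831, P2 2.346, P8 7.345, P1 8.028, P7 3.923, P4 1.527.
Rounding down gives 8, 2, 7, 8, 3, 1 = 29 seats, so the divisor must be adjusted.
With modified divisor 870: modified quotas P3 9.749, P2 2.590, P8 8.109, P1 8.863, P7 4.331, P4 1.686.
Rounding down: P3 9, P2 2, P8 8, P1 8, P7 4, P4 1 (total 32).

P3 9; P2 2; P8 8; P1 8; P7 4; P4 1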